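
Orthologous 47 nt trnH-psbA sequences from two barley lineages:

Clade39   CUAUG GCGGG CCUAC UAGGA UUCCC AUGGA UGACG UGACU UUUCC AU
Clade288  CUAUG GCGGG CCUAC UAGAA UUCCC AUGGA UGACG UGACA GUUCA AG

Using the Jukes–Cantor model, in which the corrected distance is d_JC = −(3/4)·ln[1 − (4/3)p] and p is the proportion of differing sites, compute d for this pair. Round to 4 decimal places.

0.1147

The sequences differ at positions 19 (G/A), 40 (U/A), 41 (U/G), 45 (C/A), 47 (U/G).
p = 5/47 = 0.106383.
d = −0.75 · ln(1 − (4/3)·0.106383) = −0.75 · ln(0.858156) = −0.75 · (-0.152969) = 0.1147.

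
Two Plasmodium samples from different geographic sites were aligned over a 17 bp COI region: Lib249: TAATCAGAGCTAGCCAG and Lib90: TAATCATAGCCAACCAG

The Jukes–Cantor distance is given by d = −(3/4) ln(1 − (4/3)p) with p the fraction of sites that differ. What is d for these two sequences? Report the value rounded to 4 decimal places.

Mismatches occur at site 7 (G→T), site 11 (T→C), site 13 (G→A).
p = 3/17 = 0.176471.
d = −0.75 · ln(1 − (4/3)·0.176471) = −0.75 · ln(0.764705) = −0.75 · (-0.268265) = 0.2012.

0.2012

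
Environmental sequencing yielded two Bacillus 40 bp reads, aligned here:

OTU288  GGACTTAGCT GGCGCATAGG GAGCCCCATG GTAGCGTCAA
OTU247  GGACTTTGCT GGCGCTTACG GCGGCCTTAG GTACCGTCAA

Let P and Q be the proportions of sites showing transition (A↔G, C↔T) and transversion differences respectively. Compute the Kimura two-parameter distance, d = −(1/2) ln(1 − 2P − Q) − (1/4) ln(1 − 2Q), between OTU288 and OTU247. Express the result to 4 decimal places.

Differing sites — 7:A/T (Tv); 16:A/T (Tv); 19:G/C (Tv); 22:A/C (Tv); 24:C/G (Tv); 27:C/T (Ti); 28:A/T (Tv); 29:T/A (Tv); 34:G/C (Tv).
Of the 9 differences, 1 transition and 8 transversions over 40 sites: P = 1/40 = 0.025000, Q = 8/40 = 0.200000.
d = −0.5·ln(0.750000) − 0.25·ln(0.600000) = −0.5·(-0.287682) − 0.25·(-0.510826) = 0.2715.

0.2715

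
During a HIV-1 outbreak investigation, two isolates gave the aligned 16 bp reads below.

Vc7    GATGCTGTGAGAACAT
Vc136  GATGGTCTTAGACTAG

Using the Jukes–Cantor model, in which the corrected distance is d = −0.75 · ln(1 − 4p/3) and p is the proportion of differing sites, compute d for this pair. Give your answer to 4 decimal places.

Mismatches occur at site 5 (C→G), site 7 (G→C), site 9 (G→T), site 13 (A→C), site 14 (C→T), site 16 (T→G).
p = 6/16 = 0.375000.
d = −0.75 · ln(1 − (4/3)·0.375000) = −0.75 · ln(0.500000) = −0.75 · (-0.693147) = 0.5199.

0.5199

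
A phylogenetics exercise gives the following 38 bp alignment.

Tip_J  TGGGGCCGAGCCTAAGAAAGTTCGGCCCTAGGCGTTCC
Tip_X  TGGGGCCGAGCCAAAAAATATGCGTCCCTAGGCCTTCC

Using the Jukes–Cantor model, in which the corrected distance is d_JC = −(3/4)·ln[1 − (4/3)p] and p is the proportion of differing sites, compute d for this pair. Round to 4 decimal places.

The sequences differ at positions 13 (T/A), 16 (G/A), 19 (A/T), 20 (G/A), 22 (T/G), 25 (G/T), 34 (G/C).
p = 7/38 = 0.184211.
d = −0.75 · ln(1 − (4/3)·0.184211) = −0.75 · ln(0.754385) = −0.75 · (-0.281852) = 0.2114.

0.2114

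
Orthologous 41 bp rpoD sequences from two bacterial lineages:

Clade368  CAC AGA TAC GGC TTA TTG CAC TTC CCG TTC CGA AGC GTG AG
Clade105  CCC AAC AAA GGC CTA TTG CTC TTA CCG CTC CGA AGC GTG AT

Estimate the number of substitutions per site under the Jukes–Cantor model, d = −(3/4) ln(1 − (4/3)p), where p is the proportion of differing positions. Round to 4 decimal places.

Mismatches occur at site 2 (A↔C), site 5 (G↔A), site 6 (A↔C), site 7 (T↔A), site 9 (C↔A), site 13 (T↔C), site 20 (A↔T), site 24 (C↔A), site 28 (T↔C), site 41 (G↔T).
p = 10/41 = 0.243902.
d = −0.75 · ln(1 − (4/3)·0.243902) = −0.75 · ln(0.674797) = −0.75 · (-0.393343) = 0.2950.

0.2950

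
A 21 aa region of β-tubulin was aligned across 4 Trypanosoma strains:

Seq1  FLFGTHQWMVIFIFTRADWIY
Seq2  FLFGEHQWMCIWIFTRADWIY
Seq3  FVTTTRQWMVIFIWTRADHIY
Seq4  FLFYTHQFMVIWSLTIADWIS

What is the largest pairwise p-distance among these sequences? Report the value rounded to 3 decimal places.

0.524

Pairwise Hamming distances:
  Seq1 vs Seq2: 3
  Seq1 vs Seq3: 6
  Seq1 vs Seq4: 7
  Seq2 vs Seq3: 9
  Seq2 vs Seq4: 8
  Seq3 vs Seq4: 11
The largest is 11 mismatches, between Seq3 and Seq4; p = 11/21 = 0.524.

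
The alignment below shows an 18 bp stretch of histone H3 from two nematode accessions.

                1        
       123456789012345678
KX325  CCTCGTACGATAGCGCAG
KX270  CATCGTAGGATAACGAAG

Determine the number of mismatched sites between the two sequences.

Differing sites — 2:C/A; 8:C/G; 13:G/A; 16:C/A.
That gives 4 mismatches out of 18 aligned sites, so the Hamming distance is 4.

4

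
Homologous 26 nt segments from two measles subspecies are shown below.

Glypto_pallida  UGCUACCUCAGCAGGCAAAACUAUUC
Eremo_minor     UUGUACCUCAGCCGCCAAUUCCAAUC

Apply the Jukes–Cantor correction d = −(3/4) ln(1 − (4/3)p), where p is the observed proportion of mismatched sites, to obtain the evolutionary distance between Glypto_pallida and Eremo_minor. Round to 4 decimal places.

Mismatches occur at site 2 (G↔U), site 3 (C↔G), site 13 (A↔C), site 15 (G↔C), site 19 (A↔U), site 20 (A↔U), site 22 (U↔C), site 24 (U↔A).
p = 8/26 = 0.307692.
d = −0.75 · ln(1 − (4/3)·0.307692) = −0.75 · ln(0.589744) = −0.75 · (-0.528067) = 0.3961.

0.3961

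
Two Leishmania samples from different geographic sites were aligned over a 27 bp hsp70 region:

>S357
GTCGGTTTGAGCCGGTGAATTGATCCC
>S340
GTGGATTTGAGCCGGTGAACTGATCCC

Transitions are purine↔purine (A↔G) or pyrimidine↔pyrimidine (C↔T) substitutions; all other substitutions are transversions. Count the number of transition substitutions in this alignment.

2

Differing sites — 3:C/G (Tv); 5:G/A (Ti); 20:T/C (Ti).
Of the 3 differences, 2 transitions and 1 transversion, so the answer is 2.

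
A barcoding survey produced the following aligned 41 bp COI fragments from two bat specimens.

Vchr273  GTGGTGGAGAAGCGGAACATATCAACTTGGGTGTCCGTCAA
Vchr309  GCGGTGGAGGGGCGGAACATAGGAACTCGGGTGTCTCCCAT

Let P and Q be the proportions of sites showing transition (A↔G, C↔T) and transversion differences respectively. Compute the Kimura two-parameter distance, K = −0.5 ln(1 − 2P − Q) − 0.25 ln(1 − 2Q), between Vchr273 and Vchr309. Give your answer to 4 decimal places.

Mismatches occur at site 2 (T↔C, transition), site 10 (A↔G, transition), site 11 (A↔G, transition), site 22 (T↔G, transversion), site 23 (C↔G, transversion), site 28 (T↔C, transition), site 36 (C↔T, transition), site 37 (G↔C, transversion), site 38 (T↔C, transition), site 41 (A↔T, transversion).
Of the 10 differences, 6 transitions and 4 transversions over 41 sites: P = 6/41 = 0.146341, Q = 4/41 = 0.097561.
d = −0.5·ln(0.609757) − 0.25·ln(0.804878) = −0.5·(-0.494695) − 0.25·(-0.217065) = 0.3016.

0.3016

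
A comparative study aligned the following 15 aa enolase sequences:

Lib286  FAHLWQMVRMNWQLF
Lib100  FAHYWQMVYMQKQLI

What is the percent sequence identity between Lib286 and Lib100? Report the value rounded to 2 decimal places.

Differing sites — 4:L/Y; 9:R/Y; 11:N/Q; 12:W/K; 15:F/I.
10 of the 15 sites match, so the percent identity is 10/15 × 100 = 66.67%.

66.67%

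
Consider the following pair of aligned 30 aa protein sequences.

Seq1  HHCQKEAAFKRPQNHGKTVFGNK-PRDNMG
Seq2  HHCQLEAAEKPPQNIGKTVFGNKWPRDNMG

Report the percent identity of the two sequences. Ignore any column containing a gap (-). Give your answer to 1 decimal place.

86.2%

Excluding the 1 gap column leaves 29 comparable sites.
The sequences differ at positions 5 (K/L), 9 (F/E), 11 (R/P), 15 (H/I).
25 of the 29 comparable sites match, so the percent identity is 25/29 × 100 = 86.2%.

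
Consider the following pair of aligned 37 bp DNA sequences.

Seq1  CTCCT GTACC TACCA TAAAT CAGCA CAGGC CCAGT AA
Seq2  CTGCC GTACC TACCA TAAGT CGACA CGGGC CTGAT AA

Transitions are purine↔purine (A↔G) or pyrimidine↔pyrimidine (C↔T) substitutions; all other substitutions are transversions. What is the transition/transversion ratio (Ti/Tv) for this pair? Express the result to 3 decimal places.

8.000

Differing sites — 3:C/G (Tv); 5:T/C (Ti); 19:A/G (Ti); 22:A/G (Ti); 23:G/A (Ti); 27:A/G (Ti); 32:C/T (Ti); 33:A/G (Ti); 34:G/A (Ti).
Of the 9 differences, 8 transitions and 1 transversion, so Ti/Tv = 8/1 = 8.000.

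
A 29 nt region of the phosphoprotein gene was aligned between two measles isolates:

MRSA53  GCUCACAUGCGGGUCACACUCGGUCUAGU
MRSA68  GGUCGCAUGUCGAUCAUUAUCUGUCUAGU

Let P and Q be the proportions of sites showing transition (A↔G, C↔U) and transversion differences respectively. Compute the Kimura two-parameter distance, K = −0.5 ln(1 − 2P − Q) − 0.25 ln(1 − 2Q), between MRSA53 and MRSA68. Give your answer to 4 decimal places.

Mismatches occur at site 2 (C→G, transversion), site 5 (A→G, transition), site 10 (C→U, transition), site 11 (G→C, transversion), site 13 (G→A, transition), site 17 (C→U, transition), site 18 (A→U, transversion), site 19 (C→A, transversion), site 22 (G→U, transversion).
Of the 9 differences, 4 transitions and 5 transversions over 29 sites: P = 4/29 = 0.137931, Q = 5/29 = 0.172414.
d = −0.5·ln(0.551724) − 0.25·ln(0.655172) = −0.5·(-0.594707) − 0.25·(-0.422857) = 0.4031.

0.4031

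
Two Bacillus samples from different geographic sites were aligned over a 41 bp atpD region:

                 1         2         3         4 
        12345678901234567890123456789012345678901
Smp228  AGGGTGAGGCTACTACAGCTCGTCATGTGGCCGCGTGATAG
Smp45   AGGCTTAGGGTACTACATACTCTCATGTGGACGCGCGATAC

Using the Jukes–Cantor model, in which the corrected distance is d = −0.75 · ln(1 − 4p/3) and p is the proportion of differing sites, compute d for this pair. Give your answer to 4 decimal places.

0.3321

Differing sites — 4:G/C; 6:G/T; 10:C/G; 18:G/T; 19:C/A; 20:T/C; 21:C/T; 22:G/C; 31:C/A; 36:T/C; 41:G/C.
p = 11/41 = 0.268293.
d = −0.75 · ln(1 − (4/3)·0.268293) = −0.75 · ln(0.642276) = −0.75 · (-0.442737) = 0.3321.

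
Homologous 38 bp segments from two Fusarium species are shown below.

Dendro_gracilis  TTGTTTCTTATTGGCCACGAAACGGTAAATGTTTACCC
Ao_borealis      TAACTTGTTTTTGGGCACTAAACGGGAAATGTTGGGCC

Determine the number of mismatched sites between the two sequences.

11

Differing sites — 2:T/A; 3:G/A; 4:T/C; 7:C/G; 10:A/T; 15:C/G; 19:G/T; 26:T/G; 34:T/G; 35:A/G; 36:C/G.
That gives 11 mismatches out of 38 aligned sites, so the Hamming distance is 11.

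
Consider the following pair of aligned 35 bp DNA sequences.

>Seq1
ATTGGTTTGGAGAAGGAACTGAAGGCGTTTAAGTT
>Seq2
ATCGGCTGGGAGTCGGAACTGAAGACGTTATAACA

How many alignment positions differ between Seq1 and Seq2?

11

The sequences differ at positions 3 (T/C), 6 (T/C), 8 (T/G), 13 (A/T), 14 (A/C), 25 (G/A), 30 (T/A), 31 (A/T), 33 (G/A), 34 (T/C), 35 (T/A).
That gives 11 mismatches out of 35 aligned sites, so the Hamming distance is 11.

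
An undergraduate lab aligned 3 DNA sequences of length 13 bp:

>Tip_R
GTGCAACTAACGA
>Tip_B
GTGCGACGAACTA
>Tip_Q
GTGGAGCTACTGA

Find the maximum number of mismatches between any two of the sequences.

7

Pairwise Hamming distances:
  Tip_R vs Tip_B: 3
  Tip_R vs Tip_Q: 4
  Tip_B vs Tip_Q: 7
The largest is 7, between Tip_B and Tip_Q.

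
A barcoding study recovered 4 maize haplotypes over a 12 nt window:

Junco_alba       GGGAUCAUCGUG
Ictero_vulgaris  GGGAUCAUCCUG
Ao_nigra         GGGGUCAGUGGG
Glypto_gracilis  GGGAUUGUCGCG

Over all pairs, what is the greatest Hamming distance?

6

Pairwise Hamming distances:
  Junco_alba vs Ictero_vulgaris: 1
  Junco_alba vs Ao_nigra: 4
  Junco_alba vs Glypto_gracilis: 3
  Ictero_vulgaris vs Ao_nigra: 5
  Ictero_vulgaris vs Glypto_gracilis: 4
  Ao_nigra vs Glypto_gracilis: 6
The largest is 6, between Ao_nigra and Glypto_gracilis.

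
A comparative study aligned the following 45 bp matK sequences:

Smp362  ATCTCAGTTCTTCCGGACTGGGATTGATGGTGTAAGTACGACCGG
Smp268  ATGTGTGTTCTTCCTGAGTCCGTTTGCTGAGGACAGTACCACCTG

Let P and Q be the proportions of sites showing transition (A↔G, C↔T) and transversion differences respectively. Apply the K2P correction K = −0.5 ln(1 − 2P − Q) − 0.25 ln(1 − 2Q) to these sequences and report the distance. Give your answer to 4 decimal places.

0.4630

The sequences differ at positions 3 (C/G, transversion), 5 (C/G, transversion), 6 (A/T, transversion), 15 (G/T, transversion), 18 (C/G, transversion), 20 (G/C, transversion), 21 (G/C, transversion), 23 (A/T, transversion), 27 (A/C, transversion), 30 (G/A, transition), 31 (T/G, transversion), 33 (T/A, transversion), 34 (A/C, transversion), 40 (G/C, transversion), 44 (G/T, transversion).
Of the 15 differences, 1 transition and 14 transversions over 45 sites: P = 1/45 = 0.022222, Q = 14/45 = 0.311111.
d = −0.5·ln(0.644445) − 0.25·ln(0.377778) = −0.5·(-0.439366) − 0.25·(-0.973449) = 0.4630.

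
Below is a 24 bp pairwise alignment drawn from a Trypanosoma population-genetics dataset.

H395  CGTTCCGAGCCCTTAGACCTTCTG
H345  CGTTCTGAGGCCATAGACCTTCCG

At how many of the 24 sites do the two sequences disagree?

4

Mismatches occur at site 6 (C↔T), site 10 (C↔G), site 13 (T↔A), site 23 (T↔C).
That gives 4 mismatches out of 24 aligned sites, so the Hamming distance is 4.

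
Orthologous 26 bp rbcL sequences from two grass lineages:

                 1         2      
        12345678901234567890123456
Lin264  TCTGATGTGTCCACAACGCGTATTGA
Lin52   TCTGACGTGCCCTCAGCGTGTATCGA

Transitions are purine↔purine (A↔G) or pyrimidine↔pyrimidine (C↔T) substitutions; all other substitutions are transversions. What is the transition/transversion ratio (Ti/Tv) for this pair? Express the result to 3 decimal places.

The sequences differ at positions 6 (T/C, transition), 10 (T/C, transition), 13 (A/T, transversion), 16 (A/G, transition), 19 (C/T, transition), 24 (T/C, transition).
Of the 6 differences, 5 transitions and 1 transversion, so Ti/Tv = 5/1 = 5.000.

5.000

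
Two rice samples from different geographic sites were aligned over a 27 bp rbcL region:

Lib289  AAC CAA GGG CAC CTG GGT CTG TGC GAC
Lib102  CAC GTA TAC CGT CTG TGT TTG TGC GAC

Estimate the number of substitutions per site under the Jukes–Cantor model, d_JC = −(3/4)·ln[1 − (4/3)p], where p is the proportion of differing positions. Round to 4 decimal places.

0.5107

Mismatches occur at site 1 (A↔C), site 4 (C↔G), site 5 (A↔T), site 7 (G↔T), site 8 (G↔A), site 9 (G↔C), site 11 (A↔G), site 12 (C↔T), site 16 (G↔T), site 19 (C↔T).
p = 10/27 = 0.370370.
d = −0.75 · ln(1 − (4/3)·0.370370) = −0.75 · ln(0.506173) = −0.75 · (-0.680877) = 0.5107.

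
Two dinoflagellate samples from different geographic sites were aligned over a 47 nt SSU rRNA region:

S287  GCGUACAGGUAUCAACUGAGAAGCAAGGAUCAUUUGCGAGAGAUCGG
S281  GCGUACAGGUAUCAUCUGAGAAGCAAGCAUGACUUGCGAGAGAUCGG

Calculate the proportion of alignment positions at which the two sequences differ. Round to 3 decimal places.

0.085

Differing sites — 15:A/U; 28:G/C; 31:C/G; 33:U/C.
There are 4 differences over 47 sites, so p = 4/47 = 0.085.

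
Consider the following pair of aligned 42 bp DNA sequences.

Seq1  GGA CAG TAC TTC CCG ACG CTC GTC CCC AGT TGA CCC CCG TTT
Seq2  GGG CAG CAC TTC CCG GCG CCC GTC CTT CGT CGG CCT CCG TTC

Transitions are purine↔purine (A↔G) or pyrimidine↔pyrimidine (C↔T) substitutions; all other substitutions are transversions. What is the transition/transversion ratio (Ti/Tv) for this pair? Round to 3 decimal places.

Differing sites — 3:A/G (Ti); 7:T/C (Ti); 16:A/G (Ti); 20:T/C (Ti); 26:C/T (Ti); 27:C/T (Ti); 28:A/C (Tv); 31:T/C (Ti); 33:A/G (Ti); 36:C/T (Ti); 42:T/C (Ti).
Of the 11 differences, 10 transitions and 1 transversion, so Ti/Tv = 10/1 = 10.000.

10.000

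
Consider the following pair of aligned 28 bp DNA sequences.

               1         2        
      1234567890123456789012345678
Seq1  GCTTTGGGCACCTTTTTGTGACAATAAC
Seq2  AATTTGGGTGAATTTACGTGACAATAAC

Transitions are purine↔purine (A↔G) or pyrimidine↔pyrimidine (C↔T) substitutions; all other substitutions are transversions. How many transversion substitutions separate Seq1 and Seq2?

4

Mismatches occur at site 1 (G→A, transition), site 2 (C→A, transversion), site 9 (C→T, transition), site 10 (A→G, transition), site 11 (C→A, transversion), site 12 (C→A, transversion), site 16 (T→A, transversion), site 17 (T→C, transition).
Of the 8 differences, 4 transitions and 4 transversions, so the answer is 4.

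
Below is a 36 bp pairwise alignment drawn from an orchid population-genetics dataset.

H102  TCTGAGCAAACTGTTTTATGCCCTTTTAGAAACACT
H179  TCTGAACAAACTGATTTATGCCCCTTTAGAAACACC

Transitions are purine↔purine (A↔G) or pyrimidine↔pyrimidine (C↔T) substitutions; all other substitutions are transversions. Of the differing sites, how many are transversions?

1

Differing sites — 6:G/A (Ti); 14:T/A (Tv); 24:T/C (Ti); 36:T/C (Ti).
Of the 4 differences, 3 transitions and 1 transversion, so the answer is 1.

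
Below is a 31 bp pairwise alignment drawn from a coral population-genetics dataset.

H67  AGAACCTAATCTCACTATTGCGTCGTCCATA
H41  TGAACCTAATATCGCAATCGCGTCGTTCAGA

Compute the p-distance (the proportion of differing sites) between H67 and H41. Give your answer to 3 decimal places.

0.226

The sequences differ at positions 1 (A/T), 11 (C/A), 14 (A/G), 16 (T/A), 19 (T/C), 27 (C/T), 30 (T/G).
There are 7 differences over 31 sites, so p = 7/31 = 0.226.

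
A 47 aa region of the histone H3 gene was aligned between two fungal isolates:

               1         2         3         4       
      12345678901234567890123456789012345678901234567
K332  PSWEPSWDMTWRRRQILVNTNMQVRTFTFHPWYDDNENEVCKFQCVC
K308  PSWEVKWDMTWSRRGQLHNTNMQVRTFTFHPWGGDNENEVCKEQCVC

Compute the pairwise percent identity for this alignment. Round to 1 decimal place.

80.9%

Mismatches occur at site 5 (P/V), site 6 (S/K), site 12 (R/S), site 15 (Q/G), site 16 (I/Q), site 18 (V/H), site 33 (Y/G), site 34 (D/G), site 43 (F/E).
38 of the 47 sites match, so the percent identity is 38/47 × 100 = 80.9%.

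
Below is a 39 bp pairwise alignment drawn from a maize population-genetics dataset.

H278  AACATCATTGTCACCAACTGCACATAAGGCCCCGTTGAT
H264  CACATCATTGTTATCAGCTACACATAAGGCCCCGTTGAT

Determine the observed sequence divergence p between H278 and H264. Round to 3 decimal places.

0.128

Mismatches occur at site 1 (A/C), site 12 (C/T), site 14 (C/T), site 17 (A/G), site 20 (G/A).
There are 5 differences over 39 sites, so p = 5/39 = 0.128.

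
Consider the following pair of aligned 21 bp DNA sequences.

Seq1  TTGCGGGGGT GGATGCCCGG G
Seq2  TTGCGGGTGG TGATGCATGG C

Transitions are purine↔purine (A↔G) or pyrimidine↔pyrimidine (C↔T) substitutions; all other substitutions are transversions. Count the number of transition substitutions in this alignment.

1

The sequences differ at positions 8 (G/T, transversion), 10 (T/G, transversion), 11 (G/T, transversion), 17 (C/A, transversion), 18 (C/T, transition), 21 (G/C, transversion).
Of the 6 differences, 1 transition and 5 transversions, so the answer is 1.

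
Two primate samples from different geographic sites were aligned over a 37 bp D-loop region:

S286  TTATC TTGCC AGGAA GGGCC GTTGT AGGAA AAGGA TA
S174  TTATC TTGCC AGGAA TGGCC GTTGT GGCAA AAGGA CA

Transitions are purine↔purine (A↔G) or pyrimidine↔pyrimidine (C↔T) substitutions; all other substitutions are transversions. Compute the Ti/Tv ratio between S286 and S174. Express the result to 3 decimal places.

The sequences differ at positions 16 (G/T, transversion), 26 (A/G, transition), 28 (G/C, transversion), 36 (T/C, transition).
Of the 4 differences, 2 transitions and 2 transversions, so Ti/Tv = 2/2 = 1.000.

1.000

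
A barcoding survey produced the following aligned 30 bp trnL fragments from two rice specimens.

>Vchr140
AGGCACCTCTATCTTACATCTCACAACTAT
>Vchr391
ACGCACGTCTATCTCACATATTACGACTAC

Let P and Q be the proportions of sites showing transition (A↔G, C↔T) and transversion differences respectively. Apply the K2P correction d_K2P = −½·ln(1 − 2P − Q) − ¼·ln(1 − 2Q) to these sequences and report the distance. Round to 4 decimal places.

The sequences differ at positions 2 (G/C, transversion), 7 (C/G, transversion), 15 (T/C, transition), 20 (C/A, transversion), 22 (C/T, transition), 25 (A/G, transition), 30 (T/C, transition).
Of the 7 differences, 4 transitions and 3 transversions over 30 sites: P = 4/30 = 0.133333, Q = 3/30 = 0.100000.
d = −0.5·ln(0.633334) − 0.25·ln(0.800000) = −0.5·(-0.456757) − 0.25·(-0.223144) = 0.2842.

0.2842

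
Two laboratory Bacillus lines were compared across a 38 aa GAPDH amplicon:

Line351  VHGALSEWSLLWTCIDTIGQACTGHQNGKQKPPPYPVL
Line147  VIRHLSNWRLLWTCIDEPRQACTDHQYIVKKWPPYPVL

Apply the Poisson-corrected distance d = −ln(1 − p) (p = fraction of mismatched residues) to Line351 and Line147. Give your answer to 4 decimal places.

Mismatches occur at site 2 (H/I), site 3 (G/R), site 4 (A/H), site 7 (E/N), site 9 (S/R), site 17 (T/E), site 18 (I/P), site 19 (G/R), site 24 (G/D), site 27 (N/Y), site 28 (G/I), site 29 (K/V), site 30 (Q/K), site 32 (P/W).
p = 14/38 = 0.368421.
d = −ln(1 − 0.368421) = −ln(0.631579) = 0.4595.

0.4595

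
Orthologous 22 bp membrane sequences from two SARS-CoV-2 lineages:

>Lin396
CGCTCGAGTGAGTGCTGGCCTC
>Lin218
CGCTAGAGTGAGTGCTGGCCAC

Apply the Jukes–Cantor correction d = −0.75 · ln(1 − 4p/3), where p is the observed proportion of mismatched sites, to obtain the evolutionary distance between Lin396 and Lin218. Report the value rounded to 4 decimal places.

The sequences differ at positions 5 (C/A), 21 (T/A).
p = 2/22 = 0.090909.
d = −0.75 · ln(1 − (4/3)·0.090909) = −0.75 · ln(0.878788) = −0.75 · (-0.129212) = 0.0969.

0.0969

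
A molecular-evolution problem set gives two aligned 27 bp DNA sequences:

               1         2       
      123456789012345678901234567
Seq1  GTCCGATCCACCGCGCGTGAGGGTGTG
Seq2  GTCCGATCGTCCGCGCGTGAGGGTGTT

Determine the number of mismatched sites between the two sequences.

The sequences differ at positions 9 (C/G), 10 (A/T), 27 (G/T).
That gives 3 mismatches out of 27 aligned sites, so the Hamming distance is 3.

3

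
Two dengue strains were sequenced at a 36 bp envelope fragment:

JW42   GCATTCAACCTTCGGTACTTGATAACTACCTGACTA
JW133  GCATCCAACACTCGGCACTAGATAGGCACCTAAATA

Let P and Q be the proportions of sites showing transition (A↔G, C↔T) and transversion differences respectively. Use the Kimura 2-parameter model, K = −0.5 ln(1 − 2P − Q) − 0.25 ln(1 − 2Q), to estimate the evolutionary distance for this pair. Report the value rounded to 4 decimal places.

0.3567

Differing sites — 5:T/C (Ti); 10:C/A (Tv); 11:T/C (Ti); 16:T/C (Ti); 20:T/A (Tv); 25:A/G (Ti); 26:C/G (Tv); 27:T/C (Ti); 32:G/A (Ti); 34:C/A (Tv).
Of the 10 differences, 6 transitions and 4 transversions over 36 sites: P = 6/36 = 0.166667, Q = 4/36 = 0.111111.
d = −0.5·ln(0.555555) − 0.25·ln(0.777778) = −0.5·(-0.587788) − 0.25·(-0.251314) = 0.3567.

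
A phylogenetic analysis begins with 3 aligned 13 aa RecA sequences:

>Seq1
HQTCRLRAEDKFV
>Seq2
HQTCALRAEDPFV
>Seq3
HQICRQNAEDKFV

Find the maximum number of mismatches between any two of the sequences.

Pairwise Hamming distances:
  Seq1 vs Seq2: 2
  Seq1 vs Seq3: 3
  Seq2 vs Seq3: 5
The largest is 5, between Seq2 and Seq3.

5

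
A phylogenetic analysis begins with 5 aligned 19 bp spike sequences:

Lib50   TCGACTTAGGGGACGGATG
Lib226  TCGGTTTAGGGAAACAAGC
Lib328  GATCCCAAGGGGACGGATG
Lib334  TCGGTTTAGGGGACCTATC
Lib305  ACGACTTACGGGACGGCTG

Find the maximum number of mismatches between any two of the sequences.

Pairwise Hamming distances:
  Lib50 vs Lib226: 8
  Lib50 vs Lib328: 6
  Lib50 vs Lib334: 5
  Lib50 vs Lib305: 3
  Lib226 vs Lib328: 13
  Lib226 vs Lib334: 4
  Lib226 vs Lib305: 11
  Lib328 vs Lib334: 10
  Lib328 vs Lib305: 8
  Lib334 vs Lib305: 8
The largest is 13, between Lib226 and Lib328.

13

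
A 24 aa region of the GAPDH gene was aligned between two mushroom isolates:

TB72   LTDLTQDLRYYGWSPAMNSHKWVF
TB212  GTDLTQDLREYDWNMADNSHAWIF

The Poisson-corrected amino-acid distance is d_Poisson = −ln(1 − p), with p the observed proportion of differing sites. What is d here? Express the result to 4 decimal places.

0.4055

The sequences differ at positions 1 (L/G), 10 (Y/E), 12 (G/D), 14 (S/N), 15 (P/M), 17 (M/D), 21 (K/A), 23 (V/I).
p = 8/24 = 0.333333.
d = −ln(1 − 0.333333) = −ln(0.666667) = 0.4055.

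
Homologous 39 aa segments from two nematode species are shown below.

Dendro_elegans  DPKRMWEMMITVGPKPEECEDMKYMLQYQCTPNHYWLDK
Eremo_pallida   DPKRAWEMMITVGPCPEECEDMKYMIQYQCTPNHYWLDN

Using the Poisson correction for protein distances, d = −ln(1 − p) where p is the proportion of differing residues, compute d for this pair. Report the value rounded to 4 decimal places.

The sequences differ at positions 5 (M/A), 15 (K/C), 26 (L/I), 39 (K/N).
p = 4/39 = 0.102564.
d = −ln(1 − 0.102564) = −ln(0.897436) = 0.1082.

0.1082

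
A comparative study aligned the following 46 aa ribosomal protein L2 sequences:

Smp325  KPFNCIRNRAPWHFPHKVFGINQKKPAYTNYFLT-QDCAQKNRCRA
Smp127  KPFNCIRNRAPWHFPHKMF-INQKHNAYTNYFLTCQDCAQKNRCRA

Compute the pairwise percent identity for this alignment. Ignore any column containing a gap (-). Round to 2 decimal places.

93.18%

Excluding the 2 gap columns leaves 44 comparable sites.
Differing sites — 18:V/M; 25:K/H; 26:P/N.
41 of the 44 comparable sites match, so the percent identity is 41/44 × 100 = 93.18%.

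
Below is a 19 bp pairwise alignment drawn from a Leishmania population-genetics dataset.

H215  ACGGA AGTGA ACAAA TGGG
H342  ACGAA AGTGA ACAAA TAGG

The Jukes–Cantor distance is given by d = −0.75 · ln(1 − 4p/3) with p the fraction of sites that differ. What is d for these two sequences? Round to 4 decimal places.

Mismatches occur at site 4 (G↔A), site 17 (G↔A).
p = 2/19 = 0.105263.
d = −0.75 · ln(1 − (4/3)·0.105263) = −0.75 · ln(0.859649) = −0.75 · (-0.151231) = 0.1134.

0.1134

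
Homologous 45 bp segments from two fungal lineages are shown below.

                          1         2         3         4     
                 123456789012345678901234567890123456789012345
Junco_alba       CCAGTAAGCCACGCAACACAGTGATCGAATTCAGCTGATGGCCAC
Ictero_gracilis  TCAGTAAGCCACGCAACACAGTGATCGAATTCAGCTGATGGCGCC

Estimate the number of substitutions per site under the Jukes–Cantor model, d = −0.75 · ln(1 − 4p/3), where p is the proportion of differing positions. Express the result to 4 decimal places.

Mismatches occur at site 1 (C/T), site 43 (C/G), site 44 (A/C).
p = 3/45 = 0.066667.
d = −0.75 · ln(1 − (4/3)·0.066667) = −0.75 · ln(0.911111) = −0.75 · (-0.093091) = 0.0698.

0.0698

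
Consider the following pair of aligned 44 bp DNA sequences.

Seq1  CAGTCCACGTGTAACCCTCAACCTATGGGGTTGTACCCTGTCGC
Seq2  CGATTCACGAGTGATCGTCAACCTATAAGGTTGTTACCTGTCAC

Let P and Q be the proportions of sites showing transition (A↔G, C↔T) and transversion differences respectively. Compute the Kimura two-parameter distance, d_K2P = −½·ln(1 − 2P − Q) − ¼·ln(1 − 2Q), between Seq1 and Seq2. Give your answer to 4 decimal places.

0.3532

Mismatches occur at site 2 (A→G, transition), site 3 (G→A, transition), site 5 (C→T, transition), site 10 (T→A, transversion), site 13 (A→G, transition), site 15 (C→T, transition), site 17 (C→G, transversion), site 27 (G→A, transition), site 28 (G→A, transition), site 35 (A→T, transversion), site 36 (C→A, transversion), site 43 (G→A, transition).
Of the 12 differences, 8 transitions and 4 transversions over 44 sites: P = 8/44 = 0.181818, Q = 4/44 = 0.090909.
d = −0.5·ln(0.545455) − 0.25·ln(0.818182) = −0.5·(-0.606135) − 0.25·(-0.200670) = 0.3532.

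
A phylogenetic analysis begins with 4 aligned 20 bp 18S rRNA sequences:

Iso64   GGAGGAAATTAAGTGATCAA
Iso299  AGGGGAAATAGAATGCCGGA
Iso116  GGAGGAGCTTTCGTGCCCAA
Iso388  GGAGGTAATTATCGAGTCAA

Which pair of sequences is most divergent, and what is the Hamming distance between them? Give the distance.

Pairwise Hamming distances:
  Iso64 vs Iso299: 9
  Iso64 vs Iso116: 6
  Iso64 vs Iso388: 6
  Iso299 vs Iso116: 10
  Iso299 vs Iso388: 13
  Iso116 vs Iso388: 10
The largest is 13, between Iso299 and Iso388.

13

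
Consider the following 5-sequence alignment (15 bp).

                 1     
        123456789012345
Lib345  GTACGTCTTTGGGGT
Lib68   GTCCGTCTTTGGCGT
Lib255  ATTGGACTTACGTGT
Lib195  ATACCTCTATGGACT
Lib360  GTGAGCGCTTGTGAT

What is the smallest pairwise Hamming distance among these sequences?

Pairwise Hamming distances:
  Lib345 vs Lib68: 2
  Lib345 vs Lib255: 7
  Lib345 vs Lib195: 5
  Lib345 vs Lib360: 7
  Lib68 vs Lib255: 7
  Lib68 vs Lib195: 6
  Lib68 vs Lib360: 8
  Lib255 vs Lib195: 9
  Lib255 vs Lib360: 11
  Lib195 vs Lib360: 11
The smallest is 2, between Lib345 and Lib68.

2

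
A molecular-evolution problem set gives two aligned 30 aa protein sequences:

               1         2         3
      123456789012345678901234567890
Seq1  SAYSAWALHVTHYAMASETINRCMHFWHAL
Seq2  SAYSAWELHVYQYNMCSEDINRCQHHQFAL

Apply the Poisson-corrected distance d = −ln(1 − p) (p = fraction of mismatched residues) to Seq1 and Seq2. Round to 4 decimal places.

0.4055

The sequences differ at positions 7 (A/E), 11 (T/Y), 12 (H/Q), 14 (A/N), 16 (A/C), 19 (T/D), 24 (M/Q), 26 (F/H), 27 (W/Q), 28 (H/F).
p = 10/30 = 0.333333.
d = −ln(1 − 0.333333) = −ln(0.666667) = 0.4055.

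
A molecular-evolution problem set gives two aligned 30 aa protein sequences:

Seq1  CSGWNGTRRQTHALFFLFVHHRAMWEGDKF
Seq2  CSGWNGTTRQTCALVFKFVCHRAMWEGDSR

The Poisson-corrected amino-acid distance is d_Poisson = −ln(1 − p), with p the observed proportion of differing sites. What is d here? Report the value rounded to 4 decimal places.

Differing sites — 8:R/T; 12:H/C; 15:F/V; 17:L/K; 20:H/C; 29:K/S; 30:F/R.
p = 7/30 = 0.233333.
d = −ln(1 − 0.233333) = −ln(0.766667) = 0.2657.

0.2657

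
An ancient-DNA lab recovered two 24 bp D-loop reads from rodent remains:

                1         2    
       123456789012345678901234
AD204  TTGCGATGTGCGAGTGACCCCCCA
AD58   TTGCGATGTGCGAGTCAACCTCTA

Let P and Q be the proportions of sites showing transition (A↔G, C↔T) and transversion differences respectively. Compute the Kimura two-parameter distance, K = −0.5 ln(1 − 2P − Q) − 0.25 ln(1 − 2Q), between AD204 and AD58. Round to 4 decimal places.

Differing sites — 16:G/C (Tv); 18:C/A (Tv); 21:C/T (Ti); 23:C/T (Ti).
Of the 4 differences, 2 transitions and 2 transversions over 24 sites: P = 2/24 = 0.083333, Q = 2/24 = 0.083333.
d = −0.5·ln(0.750001) − 0.25·ln(0.833334) = −0.5·(-0.287681) − 0.25·(-0.182321) = 0.1894.

0.1894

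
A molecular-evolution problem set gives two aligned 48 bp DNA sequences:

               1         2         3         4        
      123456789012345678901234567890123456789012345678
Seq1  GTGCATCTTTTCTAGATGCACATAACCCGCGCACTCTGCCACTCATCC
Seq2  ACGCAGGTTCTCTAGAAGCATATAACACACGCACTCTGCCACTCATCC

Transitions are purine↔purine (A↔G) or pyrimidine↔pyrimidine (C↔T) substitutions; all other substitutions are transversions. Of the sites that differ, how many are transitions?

5

Differing sites — 1:G/A (Ti); 2:T/C (Ti); 6:T/G (Tv); 7:C/G (Tv); 10:T/C (Ti); 17:T/A (Tv); 21:C/T (Ti); 27:C/A (Tv); 29:G/A (Ti).
Of the 9 differences, 5 transitions and 4 transversions, so the answer is 5.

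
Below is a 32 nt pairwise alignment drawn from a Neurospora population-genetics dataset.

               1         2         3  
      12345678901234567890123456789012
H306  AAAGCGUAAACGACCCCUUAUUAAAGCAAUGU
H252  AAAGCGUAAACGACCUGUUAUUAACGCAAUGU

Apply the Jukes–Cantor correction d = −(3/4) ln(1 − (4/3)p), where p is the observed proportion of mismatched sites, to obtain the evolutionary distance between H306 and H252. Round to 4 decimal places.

0.1001

Differing sites — 16:C/U; 17:C/G; 25:A/C.
p = 3/32 = 0.093750.
d = −0.75 · ln(1 − (4/3)·0.093750) = −0.75 · ln(0.875000) = −0.75 · (-0.133531) = 0.1001.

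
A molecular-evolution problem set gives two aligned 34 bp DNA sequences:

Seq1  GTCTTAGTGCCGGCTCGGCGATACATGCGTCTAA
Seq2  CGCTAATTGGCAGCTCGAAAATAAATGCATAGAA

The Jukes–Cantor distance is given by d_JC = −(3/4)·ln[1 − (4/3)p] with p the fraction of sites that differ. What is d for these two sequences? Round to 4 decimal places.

0.5347

Differing sites — 1:G/C; 2:T/G; 5:T/A; 7:G/T; 10:C/G; 12:G/A; 18:G/A; 19:C/A; 20:G/A; 24:C/A; 29:G/A; 31:C/A; 32:T/G.
p = 13/34 = 0.382353.
d = −0.75 · ln(1 − (4/3)·0.382353) = −0.75 · ln(0.490196) = −0.75 · (-0.712950) = 0.5347.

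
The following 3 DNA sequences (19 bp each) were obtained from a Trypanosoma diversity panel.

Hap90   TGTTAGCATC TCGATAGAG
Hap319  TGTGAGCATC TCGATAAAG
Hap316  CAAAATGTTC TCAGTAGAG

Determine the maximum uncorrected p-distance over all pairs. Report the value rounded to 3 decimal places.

0.526

Pairwise Hamming distances:
  Hap90 vs Hap319: 2
  Hap90 vs Hap316: 9
  Hap319 vs Hap316: 10
The largest is 10 mismatches, between Hap319 and Hap316; p = 10/19 = 0.526.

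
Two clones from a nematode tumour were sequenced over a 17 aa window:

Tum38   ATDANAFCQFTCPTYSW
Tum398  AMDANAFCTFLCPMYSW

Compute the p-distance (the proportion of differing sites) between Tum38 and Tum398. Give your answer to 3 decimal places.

0.235

Mismatches occur at site 2 (T/M), site 9 (Q/T), site 11 (T/L), site 14 (T/M).
There are 4 differences over 17 sites, so p = 4/17 = 0.235.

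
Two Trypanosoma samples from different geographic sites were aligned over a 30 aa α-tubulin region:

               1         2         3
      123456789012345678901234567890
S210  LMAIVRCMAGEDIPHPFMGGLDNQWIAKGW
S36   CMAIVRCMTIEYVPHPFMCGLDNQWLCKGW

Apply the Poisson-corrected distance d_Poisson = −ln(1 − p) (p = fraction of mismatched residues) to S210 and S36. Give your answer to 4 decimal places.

The sequences differ at positions 1 (L/C), 9 (A/T), 10 (G/I), 12 (D/Y), 13 (I/V), 19 (G/C), 26 (I/L), 27 (A/C).
p = 8/30 = 0.266667.
d = −ln(1 − 0.266667) = −ln(0.733333) = 0.3102.

0.3102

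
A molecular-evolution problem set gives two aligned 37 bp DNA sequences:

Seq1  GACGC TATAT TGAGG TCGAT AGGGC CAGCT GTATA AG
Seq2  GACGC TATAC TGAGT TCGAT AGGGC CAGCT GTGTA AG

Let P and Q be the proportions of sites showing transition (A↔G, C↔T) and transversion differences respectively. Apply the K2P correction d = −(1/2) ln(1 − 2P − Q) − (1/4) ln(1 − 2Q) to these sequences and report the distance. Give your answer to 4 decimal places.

0.0865

Differing sites — 10:T/C (Ti); 15:G/T (Tv); 33:A/G (Ti).
Of the 3 differences, 2 transitions and 1 transversion over 37 sites: P = 2/37 = 0.054054, Q = 1/37 = 0.027027.
d = −0.5·ln(0.864865) − 0.25·ln(0.945946) = −0.5·(-0.145182) − 0.25·(-0.055570) = 0.0865.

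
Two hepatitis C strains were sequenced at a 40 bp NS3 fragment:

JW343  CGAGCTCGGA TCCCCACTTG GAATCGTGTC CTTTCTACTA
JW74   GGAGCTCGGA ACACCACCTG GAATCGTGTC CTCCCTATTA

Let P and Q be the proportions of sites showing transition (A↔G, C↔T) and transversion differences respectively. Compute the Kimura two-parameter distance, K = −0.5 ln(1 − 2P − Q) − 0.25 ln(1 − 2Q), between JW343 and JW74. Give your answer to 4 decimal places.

Differing sites — 1:C/G (Tv); 11:T/A (Tv); 13:C/A (Tv); 18:T/C (Ti); 33:T/C (Ti); 34:T/C (Ti); 38:C/T (Ti).
Of the 7 differences, 4 transitions and 3 transversions over 40 sites: P = 4/40 = 0.100000, Q = 3/40 = 0.075000.
d = −0.5·ln(0.725000) − 0.25·ln(0.850000) = −0.5·(-0.321584) − 0.25·(-0.162519) = 0.2014.

0.2014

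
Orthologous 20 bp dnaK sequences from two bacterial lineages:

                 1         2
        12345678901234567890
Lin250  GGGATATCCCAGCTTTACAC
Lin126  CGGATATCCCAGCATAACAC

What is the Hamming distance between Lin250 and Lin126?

Mismatches occur at site 1 (G→C), site 14 (T→A), site 16 (T→A).
That gives 3 mismatches out of 20 aligned sites, so the Hamming distance is 3.

3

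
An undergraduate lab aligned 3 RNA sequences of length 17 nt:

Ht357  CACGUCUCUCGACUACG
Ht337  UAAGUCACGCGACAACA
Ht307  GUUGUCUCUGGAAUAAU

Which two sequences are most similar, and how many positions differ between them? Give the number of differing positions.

Pairwise Hamming distances:
  Ht357 vs Ht337: 6
  Ht357 vs Ht307: 7
  Ht337 vs Ht307: 10
The smallest is 6, between Ht357 and Ht337.

6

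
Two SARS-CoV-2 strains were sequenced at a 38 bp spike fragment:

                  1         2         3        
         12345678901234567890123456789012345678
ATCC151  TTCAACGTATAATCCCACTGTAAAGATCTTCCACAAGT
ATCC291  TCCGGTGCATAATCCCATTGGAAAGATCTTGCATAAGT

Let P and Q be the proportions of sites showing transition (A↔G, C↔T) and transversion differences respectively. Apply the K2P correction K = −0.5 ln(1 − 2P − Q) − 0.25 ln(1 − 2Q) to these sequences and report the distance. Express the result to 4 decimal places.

0.3011

Mismatches occur at site 2 (T↔C, transition), site 4 (A↔G, transition), site 5 (A↔G, transition), site 6 (C↔T, transition), site 8 (T↔C, transition), site 18 (C↔T, transition), site 21 (T↔G, transversion), site 31 (C↔G, transversion), site 34 (C↔T, transition).
Of the 9 differences, 7 transitions and 2 transversions over 38 sites: P = 7/38 = 0.184211, Q = 2/38 = 0.052632.
d = −0.5·ln(0.578946) − 0.25·ln(0.894736) = −0.5·(-0.546546) − 0.25·(-0.111227) = 0.3011.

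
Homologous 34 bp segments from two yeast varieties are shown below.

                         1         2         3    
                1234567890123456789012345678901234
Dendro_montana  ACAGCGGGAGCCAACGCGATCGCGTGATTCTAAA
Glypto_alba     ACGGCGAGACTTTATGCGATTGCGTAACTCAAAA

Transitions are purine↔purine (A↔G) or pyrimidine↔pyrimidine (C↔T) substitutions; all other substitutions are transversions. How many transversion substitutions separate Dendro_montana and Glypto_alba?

3

The sequences differ at positions 3 (A/G, transition), 7 (G/A, transition), 10 (G/C, transversion), 11 (C/T, transition), 12 (C/T, transition), 13 (A/T, transversion), 15 (C/T, transition), 21 (C/T, transition), 26 (G/A, transition), 28 (T/C, transition), 31 (T/A, transversion).
Of the 11 differences, 8 transitions and 3 transversions, so the answer is 3.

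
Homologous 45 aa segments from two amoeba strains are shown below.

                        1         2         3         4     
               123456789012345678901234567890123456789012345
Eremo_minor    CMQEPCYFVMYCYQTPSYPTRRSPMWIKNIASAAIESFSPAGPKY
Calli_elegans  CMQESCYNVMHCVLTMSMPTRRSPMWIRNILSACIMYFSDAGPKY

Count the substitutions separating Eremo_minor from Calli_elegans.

13

Mismatches occur at site 5 (P↔S), site 8 (F↔N), site 11 (Y↔H), site 13 (Y↔V), site 14 (Q↔L), site 16 (P↔M), site 18 (Y↔M), site 28 (K↔R), site 31 (A↔L), site 34 (A↔C), site 36 (E↔M), site 37 (S↔Y), site 40 (P↔D).
That gives 13 mismatches out of 45 aligned sites, so the Hamming distance is 13.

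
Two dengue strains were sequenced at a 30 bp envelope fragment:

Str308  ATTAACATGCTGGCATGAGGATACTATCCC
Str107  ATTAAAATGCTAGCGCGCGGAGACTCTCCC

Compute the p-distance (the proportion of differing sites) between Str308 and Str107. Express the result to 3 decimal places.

Mismatches occur at site 6 (C↔A), site 12 (G↔A), site 15 (A↔G), site 16 (T↔C), site 18 (A↔C), site 22 (T↔G), site 26 (A↔C).
There are 7 differences over 30 sites, so p = 7/30 = 0.233.

0.233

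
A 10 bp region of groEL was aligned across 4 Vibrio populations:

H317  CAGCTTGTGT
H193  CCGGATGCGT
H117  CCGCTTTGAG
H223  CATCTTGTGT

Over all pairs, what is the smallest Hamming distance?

Pairwise Hamming distances:
  H317 vs H193: 4
  H317 vs H117: 5
  H317 vs H223: 1
  H193 vs H117: 6
  H193 vs H223: 5
  H117 vs H223: 6
The smallest is 1, between H317 and H223.

1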